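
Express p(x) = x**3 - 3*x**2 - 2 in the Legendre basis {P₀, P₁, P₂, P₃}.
(-3)P₀ + (3/5)P₁ + (-2)P₂ + (2/5)P₃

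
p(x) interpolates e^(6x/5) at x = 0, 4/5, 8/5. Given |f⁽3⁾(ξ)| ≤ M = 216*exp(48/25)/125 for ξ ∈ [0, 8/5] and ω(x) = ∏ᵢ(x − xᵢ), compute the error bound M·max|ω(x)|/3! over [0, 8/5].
512*sqrt(3)*exp(48/25)/15625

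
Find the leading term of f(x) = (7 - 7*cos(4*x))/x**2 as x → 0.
56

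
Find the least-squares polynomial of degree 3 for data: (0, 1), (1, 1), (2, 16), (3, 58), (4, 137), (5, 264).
22/21 + (-79/18)x + (199/84)x² + (65/36)x³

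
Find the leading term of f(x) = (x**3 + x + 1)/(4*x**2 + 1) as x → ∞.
x/4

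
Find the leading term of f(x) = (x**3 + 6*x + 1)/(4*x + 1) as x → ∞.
x**2/4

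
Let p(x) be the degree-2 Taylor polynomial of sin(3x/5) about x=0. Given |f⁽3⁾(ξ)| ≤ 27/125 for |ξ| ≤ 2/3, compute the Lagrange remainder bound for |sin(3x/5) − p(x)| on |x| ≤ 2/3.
4/375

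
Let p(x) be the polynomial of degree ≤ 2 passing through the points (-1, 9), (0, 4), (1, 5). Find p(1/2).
15/4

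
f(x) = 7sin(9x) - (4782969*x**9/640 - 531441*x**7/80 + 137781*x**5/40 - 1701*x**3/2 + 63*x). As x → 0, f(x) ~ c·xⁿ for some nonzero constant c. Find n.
11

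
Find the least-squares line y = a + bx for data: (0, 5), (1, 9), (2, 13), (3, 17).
a = 5, b = 4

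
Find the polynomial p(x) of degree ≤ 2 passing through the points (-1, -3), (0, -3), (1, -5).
-x**2 - x - 3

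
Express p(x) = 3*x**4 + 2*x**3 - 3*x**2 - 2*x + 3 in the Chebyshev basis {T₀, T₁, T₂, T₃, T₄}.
(21/8)T₀ + (-1/2)T₁ + (1/2)T₃ + (3/8)T₄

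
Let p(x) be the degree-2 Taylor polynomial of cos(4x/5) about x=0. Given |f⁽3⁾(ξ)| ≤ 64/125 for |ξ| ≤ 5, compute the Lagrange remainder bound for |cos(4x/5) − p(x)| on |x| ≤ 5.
32/3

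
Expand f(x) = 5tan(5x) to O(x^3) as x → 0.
25*x + O(x**3)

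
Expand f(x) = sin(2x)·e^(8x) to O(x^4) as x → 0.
2*x + 16*x**2 + 188*x**3/3 + O(x**4)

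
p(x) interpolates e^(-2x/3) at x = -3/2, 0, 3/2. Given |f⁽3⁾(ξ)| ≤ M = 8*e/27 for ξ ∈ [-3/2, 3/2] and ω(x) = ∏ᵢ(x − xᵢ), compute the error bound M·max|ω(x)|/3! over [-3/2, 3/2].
sqrt(3)*e/27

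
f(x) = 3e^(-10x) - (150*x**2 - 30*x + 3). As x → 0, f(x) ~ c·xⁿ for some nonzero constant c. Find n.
3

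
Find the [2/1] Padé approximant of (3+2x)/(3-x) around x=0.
(2*x/3 + 1)/(1 - x/3)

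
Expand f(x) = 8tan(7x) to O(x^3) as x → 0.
56*x + O(x**3)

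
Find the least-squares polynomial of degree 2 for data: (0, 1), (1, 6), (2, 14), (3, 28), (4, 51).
8/5 + (1/5)x + (3)x²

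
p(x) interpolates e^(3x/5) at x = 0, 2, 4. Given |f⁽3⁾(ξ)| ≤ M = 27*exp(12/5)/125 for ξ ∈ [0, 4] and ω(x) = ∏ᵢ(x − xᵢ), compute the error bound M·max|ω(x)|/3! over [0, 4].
8*sqrt(3)*exp(12/5)/125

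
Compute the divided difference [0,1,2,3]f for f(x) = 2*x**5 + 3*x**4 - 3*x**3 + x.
65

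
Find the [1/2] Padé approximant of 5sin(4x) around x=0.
20*x/(8*x**2/3 + 1)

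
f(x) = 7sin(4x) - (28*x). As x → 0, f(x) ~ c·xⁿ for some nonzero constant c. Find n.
3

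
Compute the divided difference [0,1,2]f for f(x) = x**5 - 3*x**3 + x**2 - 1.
7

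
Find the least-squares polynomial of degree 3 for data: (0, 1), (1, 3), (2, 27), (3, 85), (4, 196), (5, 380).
29/42 + (-101/252)x + (67/84)x² + (26/9)x³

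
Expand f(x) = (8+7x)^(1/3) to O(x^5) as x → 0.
2 + 7*x/12 - 49*x**2/288 + 1715*x**3/20736 - 12005*x**4/248832 + O(x**5)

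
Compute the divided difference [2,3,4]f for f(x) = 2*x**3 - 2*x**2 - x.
16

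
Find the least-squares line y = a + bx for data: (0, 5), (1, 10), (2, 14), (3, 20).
a = 49/10, b = 49/10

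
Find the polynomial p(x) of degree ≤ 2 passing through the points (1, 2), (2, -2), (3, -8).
-x**2 - x + 4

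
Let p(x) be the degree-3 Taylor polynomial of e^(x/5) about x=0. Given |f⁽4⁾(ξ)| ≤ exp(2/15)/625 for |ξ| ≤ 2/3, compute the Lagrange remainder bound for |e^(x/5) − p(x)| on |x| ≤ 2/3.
2*exp(2/15)/151875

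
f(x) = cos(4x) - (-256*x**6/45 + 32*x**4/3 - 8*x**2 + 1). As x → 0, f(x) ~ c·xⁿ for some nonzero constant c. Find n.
8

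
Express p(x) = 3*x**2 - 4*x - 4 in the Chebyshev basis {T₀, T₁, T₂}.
(-5/2)T₀ + (-4)T₁ + (3/2)T₂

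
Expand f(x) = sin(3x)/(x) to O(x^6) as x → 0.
3 - 9*x**2/2 + 81*x**4/40 + O(x**6)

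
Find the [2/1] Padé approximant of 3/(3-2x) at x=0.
1/(1 - 2*x/3)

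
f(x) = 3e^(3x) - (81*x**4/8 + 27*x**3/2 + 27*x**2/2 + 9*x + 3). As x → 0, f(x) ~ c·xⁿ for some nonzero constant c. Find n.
5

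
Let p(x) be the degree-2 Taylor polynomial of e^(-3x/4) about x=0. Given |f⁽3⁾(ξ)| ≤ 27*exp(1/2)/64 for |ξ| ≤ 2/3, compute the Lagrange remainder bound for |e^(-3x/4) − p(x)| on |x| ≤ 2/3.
exp(1/2)/48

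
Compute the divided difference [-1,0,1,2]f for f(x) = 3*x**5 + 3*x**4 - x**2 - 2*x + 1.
21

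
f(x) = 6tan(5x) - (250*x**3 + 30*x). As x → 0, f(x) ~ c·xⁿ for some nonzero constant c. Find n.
5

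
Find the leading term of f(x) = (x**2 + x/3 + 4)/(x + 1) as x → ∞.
x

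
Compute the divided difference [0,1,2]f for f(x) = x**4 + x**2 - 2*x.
8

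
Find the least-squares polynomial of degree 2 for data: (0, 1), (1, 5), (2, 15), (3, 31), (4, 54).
38/35 + (22/35)x + (22/7)x²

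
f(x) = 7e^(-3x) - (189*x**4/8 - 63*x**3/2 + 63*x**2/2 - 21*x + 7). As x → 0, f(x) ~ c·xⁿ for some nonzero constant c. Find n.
5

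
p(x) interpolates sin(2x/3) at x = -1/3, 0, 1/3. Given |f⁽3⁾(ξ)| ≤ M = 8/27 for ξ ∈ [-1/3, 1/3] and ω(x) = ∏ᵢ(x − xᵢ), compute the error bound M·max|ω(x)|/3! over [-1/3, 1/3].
8*sqrt(3)/19683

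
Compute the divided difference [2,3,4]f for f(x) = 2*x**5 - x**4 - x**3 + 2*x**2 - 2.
508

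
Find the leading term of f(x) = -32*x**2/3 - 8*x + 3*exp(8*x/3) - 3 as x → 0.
256*x**3/27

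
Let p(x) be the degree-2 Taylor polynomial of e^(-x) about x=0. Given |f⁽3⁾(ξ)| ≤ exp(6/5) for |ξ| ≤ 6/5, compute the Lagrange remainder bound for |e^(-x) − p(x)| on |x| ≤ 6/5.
36*exp(6/5)/125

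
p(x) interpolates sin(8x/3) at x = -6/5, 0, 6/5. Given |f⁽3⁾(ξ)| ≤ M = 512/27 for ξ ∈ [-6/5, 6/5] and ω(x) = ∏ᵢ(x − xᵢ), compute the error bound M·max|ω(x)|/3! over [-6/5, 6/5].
4096*sqrt(3)/3375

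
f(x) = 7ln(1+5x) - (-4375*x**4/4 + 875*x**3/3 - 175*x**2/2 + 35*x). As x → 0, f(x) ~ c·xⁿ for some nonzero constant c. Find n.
5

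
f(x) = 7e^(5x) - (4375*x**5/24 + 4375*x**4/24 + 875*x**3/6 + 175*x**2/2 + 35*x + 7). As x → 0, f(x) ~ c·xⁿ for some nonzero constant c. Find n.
6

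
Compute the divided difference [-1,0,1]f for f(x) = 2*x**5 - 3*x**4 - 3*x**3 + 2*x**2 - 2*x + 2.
-1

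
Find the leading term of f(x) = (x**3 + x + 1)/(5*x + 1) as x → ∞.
x**2/5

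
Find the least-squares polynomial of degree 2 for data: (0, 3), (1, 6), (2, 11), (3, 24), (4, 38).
108/35 + (8/35)x + (15/7)x²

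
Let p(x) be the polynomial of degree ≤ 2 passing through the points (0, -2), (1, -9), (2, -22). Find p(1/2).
-19/4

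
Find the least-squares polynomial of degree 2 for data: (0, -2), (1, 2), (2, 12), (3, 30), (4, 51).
-11/5 + (7/5)x + (3)x²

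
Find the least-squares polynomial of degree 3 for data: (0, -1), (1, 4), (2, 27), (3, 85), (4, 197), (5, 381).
-22/21 + (23/9)x + (-31/84)x² + (109/36)x³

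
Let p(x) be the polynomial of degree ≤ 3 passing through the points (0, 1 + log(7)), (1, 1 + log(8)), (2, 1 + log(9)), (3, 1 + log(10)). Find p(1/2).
-5*log(3)/8 + log(10)/16 + 5*log(7)/16 + 1 + 45*log(2)/16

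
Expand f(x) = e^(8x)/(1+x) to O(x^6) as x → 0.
1 + 7*x + 25*x**2 + 181*x**3/3 + 331*x**4/3 + 2441*x**5/15 + O(x**6)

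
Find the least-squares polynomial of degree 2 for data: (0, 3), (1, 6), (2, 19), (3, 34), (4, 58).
94/35 + (43/35)x + (22/7)x²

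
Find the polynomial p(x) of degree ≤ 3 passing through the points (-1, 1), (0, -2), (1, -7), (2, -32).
-3*x**3 - x**2 - x - 2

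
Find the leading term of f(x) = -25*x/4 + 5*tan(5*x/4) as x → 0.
625*x**3/192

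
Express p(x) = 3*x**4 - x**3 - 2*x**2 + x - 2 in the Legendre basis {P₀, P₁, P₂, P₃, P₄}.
(-31/15)P₀ + (2/5)P₁ + (8/21)P₂ + (-2/5)P₃ + (24/35)P₄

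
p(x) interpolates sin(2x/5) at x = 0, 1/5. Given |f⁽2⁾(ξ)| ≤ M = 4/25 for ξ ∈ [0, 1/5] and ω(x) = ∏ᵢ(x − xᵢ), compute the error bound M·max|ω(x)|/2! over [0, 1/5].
1/1250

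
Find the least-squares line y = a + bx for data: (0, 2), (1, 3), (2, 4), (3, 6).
a = 9/5, b = 13/10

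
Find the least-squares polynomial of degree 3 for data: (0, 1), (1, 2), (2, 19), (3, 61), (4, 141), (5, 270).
19/21 + (-20/9)x + (37/21)x² + (17/9)x³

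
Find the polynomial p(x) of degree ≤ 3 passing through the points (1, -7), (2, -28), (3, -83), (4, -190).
-3*x**3 + x**2 - 3*x - 2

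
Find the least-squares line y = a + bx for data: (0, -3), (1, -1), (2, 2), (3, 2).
a = -27/10, b = 9/5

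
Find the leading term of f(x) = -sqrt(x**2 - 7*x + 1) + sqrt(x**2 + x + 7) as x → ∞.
4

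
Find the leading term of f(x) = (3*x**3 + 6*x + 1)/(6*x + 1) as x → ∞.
x**2/2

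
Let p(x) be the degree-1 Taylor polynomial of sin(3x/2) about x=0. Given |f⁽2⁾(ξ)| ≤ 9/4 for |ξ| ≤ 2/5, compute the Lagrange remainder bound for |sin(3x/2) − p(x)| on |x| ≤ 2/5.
9/50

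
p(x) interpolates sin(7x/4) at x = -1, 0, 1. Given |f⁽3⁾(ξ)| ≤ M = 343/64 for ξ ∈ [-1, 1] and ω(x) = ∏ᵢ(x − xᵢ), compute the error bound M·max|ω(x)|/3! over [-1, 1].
343*sqrt(3)/1728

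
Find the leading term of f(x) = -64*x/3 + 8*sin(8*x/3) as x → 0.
-2048*x**3/81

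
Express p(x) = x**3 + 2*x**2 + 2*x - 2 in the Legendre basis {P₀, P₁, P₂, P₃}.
(-4/3)P₀ + (13/5)P₁ + (4/3)P₂ + (2/5)P₃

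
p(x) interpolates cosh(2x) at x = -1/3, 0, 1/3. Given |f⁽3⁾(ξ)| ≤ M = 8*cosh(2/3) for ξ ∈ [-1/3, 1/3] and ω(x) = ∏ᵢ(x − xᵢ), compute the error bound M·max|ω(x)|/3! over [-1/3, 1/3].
8*sqrt(3)*cosh(2/3)/729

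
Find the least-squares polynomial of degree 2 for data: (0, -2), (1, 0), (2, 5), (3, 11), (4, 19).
-15/7 + (111/70)x + (13/14)x²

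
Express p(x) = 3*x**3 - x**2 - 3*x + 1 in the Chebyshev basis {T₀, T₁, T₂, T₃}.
(1/2)T₀ + (-3/4)T₁ + (-1/2)T₂ + (3/4)T₃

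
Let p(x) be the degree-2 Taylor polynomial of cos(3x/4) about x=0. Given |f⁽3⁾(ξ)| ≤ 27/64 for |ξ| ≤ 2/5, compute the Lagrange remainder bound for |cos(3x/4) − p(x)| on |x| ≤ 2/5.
9/2000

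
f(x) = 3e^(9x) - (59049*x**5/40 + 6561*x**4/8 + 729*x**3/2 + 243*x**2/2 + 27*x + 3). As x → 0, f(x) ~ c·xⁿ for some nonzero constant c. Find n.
6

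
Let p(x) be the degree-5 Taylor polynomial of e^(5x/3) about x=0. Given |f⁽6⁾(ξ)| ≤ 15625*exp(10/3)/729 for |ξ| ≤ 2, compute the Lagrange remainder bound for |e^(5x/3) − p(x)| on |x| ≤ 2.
12500*exp(10/3)/6561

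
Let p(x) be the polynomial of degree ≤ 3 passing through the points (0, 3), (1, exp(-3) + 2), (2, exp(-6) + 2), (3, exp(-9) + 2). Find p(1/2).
(-5*exp(3) + 1 + 15*exp(6) + 37*exp(9))*exp(-9)/16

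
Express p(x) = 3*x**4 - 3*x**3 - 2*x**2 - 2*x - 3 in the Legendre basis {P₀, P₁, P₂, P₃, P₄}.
(-46/15)P₀ + (-19/5)P₁ + (8/21)P₂ + (-6/5)P₃ + (24/35)P₄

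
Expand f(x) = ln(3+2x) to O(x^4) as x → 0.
log(3) + 2*x/3 - 2*x**2/9 + 8*x**3/81 + O(x**4)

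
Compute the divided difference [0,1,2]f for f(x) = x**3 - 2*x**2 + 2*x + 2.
1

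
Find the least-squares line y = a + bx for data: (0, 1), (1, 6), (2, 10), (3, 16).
a = 9/10, b = 49/10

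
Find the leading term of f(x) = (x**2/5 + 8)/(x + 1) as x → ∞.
x/5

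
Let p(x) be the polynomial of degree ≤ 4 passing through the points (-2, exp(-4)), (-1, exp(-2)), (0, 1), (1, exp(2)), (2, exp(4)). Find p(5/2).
(-420*exp(6) - 180*exp(2) + 35 + 378*exp(4) + 315*exp(8))*exp(-4)/128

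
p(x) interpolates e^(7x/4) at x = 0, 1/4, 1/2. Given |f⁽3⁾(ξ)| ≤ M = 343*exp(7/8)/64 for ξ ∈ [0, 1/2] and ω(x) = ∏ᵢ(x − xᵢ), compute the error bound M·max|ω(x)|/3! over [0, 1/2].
343*sqrt(3)*exp(7/8)/110592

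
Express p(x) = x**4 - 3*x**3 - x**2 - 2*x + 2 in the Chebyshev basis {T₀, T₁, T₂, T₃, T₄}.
(15/8)T₀ + (-17/4)T₁ + (-3/4)T₃ + (1/8)T₄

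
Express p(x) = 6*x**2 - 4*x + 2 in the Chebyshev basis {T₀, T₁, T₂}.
(5)T₀ + (-4)T₁ + (3)T₂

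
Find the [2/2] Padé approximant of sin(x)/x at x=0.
(1 - 7*x**2/60)/(x**2/20 + 1)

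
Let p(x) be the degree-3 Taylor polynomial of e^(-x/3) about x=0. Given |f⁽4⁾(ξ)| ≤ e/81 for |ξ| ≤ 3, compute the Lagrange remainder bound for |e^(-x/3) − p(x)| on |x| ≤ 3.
e/24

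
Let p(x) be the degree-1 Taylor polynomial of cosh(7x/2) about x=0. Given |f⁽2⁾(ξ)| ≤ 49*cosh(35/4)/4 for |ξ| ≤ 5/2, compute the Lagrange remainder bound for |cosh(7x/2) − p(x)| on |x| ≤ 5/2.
1225*cosh(35/4)/32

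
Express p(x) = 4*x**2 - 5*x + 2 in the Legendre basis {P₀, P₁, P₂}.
(10/3)P₀ + (-5)P₁ + (8/3)P₂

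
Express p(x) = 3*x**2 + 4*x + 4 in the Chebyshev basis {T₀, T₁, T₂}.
(11/2)T₀ + (4)T₁ + (3/2)T₂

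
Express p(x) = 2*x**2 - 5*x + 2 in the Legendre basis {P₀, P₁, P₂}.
(8/3)P₀ + (-5)P₁ + (4/3)P₂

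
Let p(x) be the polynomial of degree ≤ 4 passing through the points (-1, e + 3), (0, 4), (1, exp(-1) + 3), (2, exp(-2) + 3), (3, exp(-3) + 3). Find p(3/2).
(-5 + 60*e + 90*exp(2) + (3*e + 364)*exp(3))*exp(-3)/128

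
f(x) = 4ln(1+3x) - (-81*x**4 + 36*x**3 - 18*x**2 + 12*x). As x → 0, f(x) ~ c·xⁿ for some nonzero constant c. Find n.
5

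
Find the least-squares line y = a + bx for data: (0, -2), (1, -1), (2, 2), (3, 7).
a = -3, b = 3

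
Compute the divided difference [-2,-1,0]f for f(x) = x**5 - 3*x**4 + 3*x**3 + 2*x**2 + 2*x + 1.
-43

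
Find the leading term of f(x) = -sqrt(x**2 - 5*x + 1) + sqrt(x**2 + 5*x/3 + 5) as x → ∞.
10/3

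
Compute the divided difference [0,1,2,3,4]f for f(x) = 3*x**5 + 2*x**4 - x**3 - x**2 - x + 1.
32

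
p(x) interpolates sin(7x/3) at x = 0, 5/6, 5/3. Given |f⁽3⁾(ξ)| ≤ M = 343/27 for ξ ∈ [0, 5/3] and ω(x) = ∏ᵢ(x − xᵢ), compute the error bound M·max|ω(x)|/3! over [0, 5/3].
42875*sqrt(3)/157464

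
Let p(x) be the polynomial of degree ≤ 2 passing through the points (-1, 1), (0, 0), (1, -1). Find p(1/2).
-1/2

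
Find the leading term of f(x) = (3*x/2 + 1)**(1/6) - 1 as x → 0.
x/4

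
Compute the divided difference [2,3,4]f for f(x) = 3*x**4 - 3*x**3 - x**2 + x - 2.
137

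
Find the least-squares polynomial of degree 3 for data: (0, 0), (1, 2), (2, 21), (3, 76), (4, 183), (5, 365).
-13/126 + (241/756)x + (-281/252)x² + (169/54)x³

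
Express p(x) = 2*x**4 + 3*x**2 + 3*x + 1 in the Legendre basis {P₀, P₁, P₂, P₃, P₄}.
(12/5)P₀ + (3)P₁ + (22/7)P₂ + (16/35)P₄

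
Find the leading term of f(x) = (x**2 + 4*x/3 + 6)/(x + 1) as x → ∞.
x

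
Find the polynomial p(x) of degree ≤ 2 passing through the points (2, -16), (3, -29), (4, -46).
-2*x**2 - 3*x - 2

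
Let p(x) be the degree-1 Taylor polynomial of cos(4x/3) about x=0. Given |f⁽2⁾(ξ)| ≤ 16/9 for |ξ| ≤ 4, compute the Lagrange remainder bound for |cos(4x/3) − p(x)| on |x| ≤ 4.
128/9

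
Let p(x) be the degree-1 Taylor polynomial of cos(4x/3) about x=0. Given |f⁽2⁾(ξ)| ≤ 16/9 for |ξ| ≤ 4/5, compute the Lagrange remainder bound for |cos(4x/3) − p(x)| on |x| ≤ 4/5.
128/225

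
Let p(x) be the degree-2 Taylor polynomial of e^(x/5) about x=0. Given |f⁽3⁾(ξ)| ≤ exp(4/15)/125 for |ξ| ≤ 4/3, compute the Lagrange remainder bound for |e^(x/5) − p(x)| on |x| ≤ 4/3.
32*exp(4/15)/10125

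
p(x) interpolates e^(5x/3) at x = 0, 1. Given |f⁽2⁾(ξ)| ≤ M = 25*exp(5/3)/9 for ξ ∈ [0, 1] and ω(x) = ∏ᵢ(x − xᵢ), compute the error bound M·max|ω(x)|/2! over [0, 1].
25*exp(5/3)/72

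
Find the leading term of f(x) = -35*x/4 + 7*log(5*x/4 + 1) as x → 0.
-175*x**2/32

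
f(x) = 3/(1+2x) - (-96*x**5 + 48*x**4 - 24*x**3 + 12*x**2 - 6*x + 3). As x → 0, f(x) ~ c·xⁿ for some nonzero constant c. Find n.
6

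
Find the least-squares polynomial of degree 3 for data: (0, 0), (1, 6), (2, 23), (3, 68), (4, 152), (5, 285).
17/63 + (823/378)x + (23/36)x² + (223/108)x³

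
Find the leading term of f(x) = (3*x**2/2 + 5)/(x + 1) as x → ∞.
3*x/2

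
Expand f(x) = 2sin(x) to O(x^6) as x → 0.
2*x - x**3/3 + x**5/60 + O(x**6)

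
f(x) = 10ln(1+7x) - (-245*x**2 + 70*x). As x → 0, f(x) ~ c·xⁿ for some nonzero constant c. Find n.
3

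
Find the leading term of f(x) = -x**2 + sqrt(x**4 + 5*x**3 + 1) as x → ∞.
5*x/2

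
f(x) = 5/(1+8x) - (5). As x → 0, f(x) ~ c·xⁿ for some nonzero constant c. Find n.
1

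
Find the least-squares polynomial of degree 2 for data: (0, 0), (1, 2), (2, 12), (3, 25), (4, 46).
-1/7 + (-3/14)x + (41/14)x²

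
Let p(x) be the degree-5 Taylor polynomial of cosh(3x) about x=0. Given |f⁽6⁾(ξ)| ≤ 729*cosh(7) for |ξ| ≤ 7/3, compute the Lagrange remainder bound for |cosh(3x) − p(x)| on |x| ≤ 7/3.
117649*cosh(7)/720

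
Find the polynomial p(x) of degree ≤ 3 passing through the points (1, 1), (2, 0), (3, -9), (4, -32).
-x**3 + 2*x**2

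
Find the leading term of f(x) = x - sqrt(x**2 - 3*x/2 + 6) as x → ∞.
3/4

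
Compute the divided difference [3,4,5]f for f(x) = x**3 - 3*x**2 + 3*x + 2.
9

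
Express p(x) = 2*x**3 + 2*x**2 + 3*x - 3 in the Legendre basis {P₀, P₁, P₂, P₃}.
(-7/3)P₀ + (21/5)P₁ + (4/3)P₂ + (4/5)P₃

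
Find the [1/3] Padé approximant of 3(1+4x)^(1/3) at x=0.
(10*x + 3)/(64*x**3/81 - 8*x**2/9 + 2*x + 1)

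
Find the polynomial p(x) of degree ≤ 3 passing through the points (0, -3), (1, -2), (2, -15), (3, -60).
-3*x**3 + 2*x**2 + 2*x - 3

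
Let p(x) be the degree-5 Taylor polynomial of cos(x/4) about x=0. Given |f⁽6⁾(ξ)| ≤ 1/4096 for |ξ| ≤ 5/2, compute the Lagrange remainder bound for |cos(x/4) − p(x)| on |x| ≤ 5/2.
3125/37748736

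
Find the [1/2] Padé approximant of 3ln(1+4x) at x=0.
12*x/(-4*x**2/3 + 2*x + 1)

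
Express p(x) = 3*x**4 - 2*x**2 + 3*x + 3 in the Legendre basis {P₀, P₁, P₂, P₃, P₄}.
(44/15)P₀ + (3)P₁ + (8/21)P₂ + (24/35)P₄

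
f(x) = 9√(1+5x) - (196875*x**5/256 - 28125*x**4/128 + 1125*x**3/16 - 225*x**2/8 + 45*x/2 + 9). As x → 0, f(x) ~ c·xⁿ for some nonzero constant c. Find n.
6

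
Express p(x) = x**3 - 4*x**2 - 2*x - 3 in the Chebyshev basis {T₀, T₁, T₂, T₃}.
(-5)T₀ + (-5/4)T₁ + (-2)T₂ + (1/4)T₃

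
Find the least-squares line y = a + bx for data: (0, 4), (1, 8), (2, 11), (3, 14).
a = 43/10, b = 33/10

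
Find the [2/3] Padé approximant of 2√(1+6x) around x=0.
(63*x**2/2 + 84*x/5 + 2)/(-27*x**3/20 + 81*x**2/20 + 27*x/5 + 1)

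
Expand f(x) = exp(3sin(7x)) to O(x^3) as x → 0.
1 + 21*x + 441*x**2/2 + O(x**3)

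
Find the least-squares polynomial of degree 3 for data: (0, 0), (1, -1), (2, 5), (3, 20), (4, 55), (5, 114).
-17/126 + (-499/756)x + (-193/252)x² + (59/54)x³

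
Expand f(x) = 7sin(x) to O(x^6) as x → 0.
7*x - 7*x**3/6 + 7*x**5/120 + O(x**6)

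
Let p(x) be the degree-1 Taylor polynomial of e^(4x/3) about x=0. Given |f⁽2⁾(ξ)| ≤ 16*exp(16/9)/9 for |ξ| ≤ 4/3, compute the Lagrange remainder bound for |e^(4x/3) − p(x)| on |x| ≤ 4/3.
128*exp(16/9)/81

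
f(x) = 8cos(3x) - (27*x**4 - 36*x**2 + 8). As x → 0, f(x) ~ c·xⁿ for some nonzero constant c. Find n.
6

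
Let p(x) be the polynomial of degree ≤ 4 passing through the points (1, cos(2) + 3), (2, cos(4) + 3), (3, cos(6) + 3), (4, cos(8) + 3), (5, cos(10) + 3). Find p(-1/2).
1155*cos(2)/128 + 315*cos(10)/128 - 385*cos(8)/32 + 3 - 693*cos(4)/32 + 1485*cos(6)/64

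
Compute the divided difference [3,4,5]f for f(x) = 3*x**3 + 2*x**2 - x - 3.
38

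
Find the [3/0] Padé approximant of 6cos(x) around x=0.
6 - 3*x**2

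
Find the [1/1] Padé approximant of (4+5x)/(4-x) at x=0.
(5*x/4 + 1)/(1 - x/4)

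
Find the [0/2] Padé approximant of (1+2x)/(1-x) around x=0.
1/(6*x**2 - 3*x + 1)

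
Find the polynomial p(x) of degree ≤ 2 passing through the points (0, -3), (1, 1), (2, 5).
4*x - 3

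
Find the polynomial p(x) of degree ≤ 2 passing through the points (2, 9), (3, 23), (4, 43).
3*x**2 - x - 1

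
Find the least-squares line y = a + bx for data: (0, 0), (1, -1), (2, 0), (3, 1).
a = -3/5, b = 2/5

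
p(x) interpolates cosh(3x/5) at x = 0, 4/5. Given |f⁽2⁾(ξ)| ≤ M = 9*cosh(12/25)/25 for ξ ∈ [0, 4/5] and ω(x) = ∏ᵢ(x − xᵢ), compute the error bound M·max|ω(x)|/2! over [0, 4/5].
18*cosh(12/25)/625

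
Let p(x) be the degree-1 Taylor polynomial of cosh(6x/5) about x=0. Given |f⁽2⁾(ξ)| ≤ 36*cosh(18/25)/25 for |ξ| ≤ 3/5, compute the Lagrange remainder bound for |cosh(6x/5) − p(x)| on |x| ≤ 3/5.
162*cosh(18/25)/625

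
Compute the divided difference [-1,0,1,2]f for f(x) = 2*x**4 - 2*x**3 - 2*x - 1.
2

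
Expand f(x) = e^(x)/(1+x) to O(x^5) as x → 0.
1 + x**2/2 - x**3/3 + 3*x**4/8 + O(x**5)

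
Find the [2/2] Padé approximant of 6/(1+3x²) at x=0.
6/(3*x**2 + 1)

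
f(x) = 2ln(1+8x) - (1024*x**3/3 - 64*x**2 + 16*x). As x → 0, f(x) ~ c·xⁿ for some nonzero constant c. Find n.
4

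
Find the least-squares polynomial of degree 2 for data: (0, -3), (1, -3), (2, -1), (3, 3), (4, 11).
-99/35 + (-61/35)x + (9/7)x²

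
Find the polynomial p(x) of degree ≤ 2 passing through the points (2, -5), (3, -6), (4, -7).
-x - 3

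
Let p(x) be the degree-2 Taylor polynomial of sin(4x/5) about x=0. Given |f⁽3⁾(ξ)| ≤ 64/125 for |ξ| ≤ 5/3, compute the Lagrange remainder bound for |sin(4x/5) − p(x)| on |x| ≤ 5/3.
32/81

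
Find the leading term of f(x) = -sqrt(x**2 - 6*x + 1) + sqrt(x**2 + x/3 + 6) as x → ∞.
19/6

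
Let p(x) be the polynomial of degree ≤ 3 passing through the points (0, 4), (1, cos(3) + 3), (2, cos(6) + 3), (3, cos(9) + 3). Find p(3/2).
9*cos(3)/16 - cos(9)/16 + 9*cos(6)/16 + 47/16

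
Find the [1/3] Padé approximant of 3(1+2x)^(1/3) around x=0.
(5*x + 3)/(8*x**3/81 - 2*x**2/9 + x + 1)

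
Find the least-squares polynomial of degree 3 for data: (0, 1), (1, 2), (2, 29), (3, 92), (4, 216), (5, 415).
95/126 + (-341/108)x + (601/252)x² + (80/27)x³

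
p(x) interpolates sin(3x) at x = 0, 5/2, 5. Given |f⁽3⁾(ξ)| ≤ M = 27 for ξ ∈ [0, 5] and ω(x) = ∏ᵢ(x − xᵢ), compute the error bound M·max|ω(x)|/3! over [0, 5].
125*sqrt(3)/8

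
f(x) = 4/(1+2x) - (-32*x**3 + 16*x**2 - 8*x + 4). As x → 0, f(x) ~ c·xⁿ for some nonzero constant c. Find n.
4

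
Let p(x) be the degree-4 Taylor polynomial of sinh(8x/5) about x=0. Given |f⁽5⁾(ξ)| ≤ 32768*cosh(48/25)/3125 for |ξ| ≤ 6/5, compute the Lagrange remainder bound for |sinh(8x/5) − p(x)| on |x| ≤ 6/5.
10616832*cosh(48/25)/48828125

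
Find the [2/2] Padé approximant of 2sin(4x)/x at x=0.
(8 - 224*x**2/15)/(4*x**2/5 + 1)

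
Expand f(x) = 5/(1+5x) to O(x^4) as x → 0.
5 - 25*x + 125*x**2 - 625*x**3 + O(x**4)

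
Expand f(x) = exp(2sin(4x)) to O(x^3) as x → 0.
1 + 8*x + 32*x**2 + O(x**3)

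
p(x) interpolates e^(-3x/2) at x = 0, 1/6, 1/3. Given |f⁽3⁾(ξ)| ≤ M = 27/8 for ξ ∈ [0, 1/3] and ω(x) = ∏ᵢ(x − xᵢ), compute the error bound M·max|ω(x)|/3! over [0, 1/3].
sqrt(3)/1728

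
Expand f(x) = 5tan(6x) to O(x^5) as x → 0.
30*x + 360*x**3 + O(x**5)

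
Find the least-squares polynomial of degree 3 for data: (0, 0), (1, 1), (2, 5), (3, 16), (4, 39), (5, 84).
-25/126 + (2341/756)x + (-593/252)x² + (55/54)x³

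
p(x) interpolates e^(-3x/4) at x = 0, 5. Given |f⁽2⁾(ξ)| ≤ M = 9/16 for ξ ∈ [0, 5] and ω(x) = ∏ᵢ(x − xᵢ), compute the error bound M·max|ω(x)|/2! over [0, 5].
225/128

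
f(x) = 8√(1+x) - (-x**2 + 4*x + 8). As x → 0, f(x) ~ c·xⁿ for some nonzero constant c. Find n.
3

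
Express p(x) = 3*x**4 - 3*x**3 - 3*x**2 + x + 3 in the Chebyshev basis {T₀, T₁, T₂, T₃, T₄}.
(21/8)T₀ + (-5/4)T₁ + (-3/4)T₃ + (3/8)T₄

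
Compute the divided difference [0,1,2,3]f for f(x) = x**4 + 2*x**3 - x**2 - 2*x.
8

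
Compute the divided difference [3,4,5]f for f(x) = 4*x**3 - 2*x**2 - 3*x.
46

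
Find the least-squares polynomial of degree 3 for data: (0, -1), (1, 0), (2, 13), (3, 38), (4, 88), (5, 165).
-7/6 + (-179/252)x + (127/84)x² + (19/18)x³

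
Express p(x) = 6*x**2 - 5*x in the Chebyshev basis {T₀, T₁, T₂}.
(3)T₀ + (-5)T₁ + (3)T₂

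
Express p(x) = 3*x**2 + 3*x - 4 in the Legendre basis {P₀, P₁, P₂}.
(-3)P₀ + (3)P₁ + (2)P₂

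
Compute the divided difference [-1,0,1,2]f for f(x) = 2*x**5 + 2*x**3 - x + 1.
12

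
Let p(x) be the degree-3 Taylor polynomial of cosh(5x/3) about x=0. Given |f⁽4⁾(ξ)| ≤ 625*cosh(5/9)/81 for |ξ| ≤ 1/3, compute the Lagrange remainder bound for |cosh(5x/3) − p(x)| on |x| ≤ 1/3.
625*cosh(5/9)/157464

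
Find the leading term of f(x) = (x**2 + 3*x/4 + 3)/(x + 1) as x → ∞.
x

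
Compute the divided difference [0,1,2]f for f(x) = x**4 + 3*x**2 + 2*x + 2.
10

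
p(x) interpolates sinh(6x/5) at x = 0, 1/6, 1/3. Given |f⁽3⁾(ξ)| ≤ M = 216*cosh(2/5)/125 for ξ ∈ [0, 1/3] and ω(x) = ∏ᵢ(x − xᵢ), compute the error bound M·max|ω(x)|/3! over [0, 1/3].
sqrt(3)*cosh(2/5)/3375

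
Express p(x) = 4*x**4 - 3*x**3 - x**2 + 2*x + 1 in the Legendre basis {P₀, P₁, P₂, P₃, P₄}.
(22/15)P₀ + (1/5)P₁ + (34/21)P₂ + (-6/5)P₃ + (32/35)P₄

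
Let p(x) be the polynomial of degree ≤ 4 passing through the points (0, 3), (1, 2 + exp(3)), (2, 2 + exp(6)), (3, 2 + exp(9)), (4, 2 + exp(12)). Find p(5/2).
-5*exp(12)/128 - 5*exp(3)/32 + 259/128 + 45*exp(6)/64 + 15*exp(9)/32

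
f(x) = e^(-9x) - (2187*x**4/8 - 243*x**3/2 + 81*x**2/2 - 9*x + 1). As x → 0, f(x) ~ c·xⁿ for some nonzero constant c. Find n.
5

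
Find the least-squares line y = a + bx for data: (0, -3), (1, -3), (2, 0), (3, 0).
a = -33/10, b = 6/5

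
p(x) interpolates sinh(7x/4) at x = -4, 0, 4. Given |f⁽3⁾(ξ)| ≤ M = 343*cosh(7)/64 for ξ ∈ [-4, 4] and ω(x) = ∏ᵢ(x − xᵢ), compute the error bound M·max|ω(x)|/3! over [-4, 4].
343*sqrt(3)*cosh(7)/27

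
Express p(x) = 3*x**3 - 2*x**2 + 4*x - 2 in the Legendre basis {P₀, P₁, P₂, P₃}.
(-8/3)P₀ + (29/5)P₁ + (-4/3)P₂ + (6/5)P₃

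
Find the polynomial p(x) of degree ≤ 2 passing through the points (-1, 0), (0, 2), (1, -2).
-3*x**2 - x + 2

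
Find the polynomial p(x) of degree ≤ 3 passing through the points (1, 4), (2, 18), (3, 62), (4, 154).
3*x**3 - 3*x**2 + 2*x + 2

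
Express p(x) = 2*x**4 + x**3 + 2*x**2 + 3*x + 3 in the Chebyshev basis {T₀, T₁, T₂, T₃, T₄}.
(19/4)T₀ + (15/4)T₁ + (2)T₂ + (1/4)T₃ + (1/4)T₄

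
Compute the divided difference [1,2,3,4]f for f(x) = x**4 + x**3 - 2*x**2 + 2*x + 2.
11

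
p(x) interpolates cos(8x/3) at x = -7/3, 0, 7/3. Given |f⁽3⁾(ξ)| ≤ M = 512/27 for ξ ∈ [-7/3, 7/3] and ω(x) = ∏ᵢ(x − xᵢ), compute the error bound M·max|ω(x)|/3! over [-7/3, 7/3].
175616*sqrt(3)/19683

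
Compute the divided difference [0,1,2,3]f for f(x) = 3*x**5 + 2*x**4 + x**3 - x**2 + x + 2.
88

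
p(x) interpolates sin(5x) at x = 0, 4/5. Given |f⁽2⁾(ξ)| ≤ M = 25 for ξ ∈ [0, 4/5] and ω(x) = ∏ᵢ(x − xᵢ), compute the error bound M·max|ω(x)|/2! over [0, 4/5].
2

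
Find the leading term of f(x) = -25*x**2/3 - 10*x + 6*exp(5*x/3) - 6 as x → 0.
125*x**3/27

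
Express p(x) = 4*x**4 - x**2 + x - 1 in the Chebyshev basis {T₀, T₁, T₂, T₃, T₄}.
T₁ + (3/2)T₂ + (1/2)T₄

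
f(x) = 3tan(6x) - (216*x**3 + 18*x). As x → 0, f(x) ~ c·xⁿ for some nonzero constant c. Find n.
5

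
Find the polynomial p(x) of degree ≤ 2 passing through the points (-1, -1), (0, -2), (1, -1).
x**2 - 2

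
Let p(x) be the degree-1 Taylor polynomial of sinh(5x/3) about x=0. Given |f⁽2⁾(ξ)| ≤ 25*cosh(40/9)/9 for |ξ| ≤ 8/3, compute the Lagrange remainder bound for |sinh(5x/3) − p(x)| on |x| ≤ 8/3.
800*cosh(40/9)/81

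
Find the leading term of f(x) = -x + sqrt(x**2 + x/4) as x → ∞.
1/8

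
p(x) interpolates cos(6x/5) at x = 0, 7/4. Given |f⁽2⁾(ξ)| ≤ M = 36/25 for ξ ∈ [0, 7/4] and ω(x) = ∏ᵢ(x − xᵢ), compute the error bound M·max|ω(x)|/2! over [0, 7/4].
441/800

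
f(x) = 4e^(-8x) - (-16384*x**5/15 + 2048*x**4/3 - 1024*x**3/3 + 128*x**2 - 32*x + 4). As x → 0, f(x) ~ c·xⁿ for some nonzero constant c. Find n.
6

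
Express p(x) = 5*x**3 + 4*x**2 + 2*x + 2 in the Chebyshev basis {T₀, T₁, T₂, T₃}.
(4)T₀ + (23/4)T₁ + (2)T₂ + (5/4)T₃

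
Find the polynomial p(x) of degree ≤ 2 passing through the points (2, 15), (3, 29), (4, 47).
2*x**2 + 4*x - 1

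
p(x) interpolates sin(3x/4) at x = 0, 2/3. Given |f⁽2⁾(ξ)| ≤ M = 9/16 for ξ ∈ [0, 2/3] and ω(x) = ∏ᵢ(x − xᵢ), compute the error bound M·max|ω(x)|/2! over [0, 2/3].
1/32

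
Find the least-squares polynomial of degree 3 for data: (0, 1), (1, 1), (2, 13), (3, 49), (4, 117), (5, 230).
1 + (-39/14)x + (27/28)x² + (7/4)x³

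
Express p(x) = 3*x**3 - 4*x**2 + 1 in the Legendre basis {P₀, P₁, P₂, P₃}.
(-1/3)P₀ + (9/5)P₁ + (-8/3)P₂ + (6/5)P₃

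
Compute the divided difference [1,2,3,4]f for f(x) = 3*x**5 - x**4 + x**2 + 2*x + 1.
185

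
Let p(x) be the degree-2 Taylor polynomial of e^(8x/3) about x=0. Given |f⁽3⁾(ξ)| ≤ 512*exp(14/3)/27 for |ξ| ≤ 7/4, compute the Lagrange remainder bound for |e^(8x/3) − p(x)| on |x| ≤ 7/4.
1372*exp(14/3)/81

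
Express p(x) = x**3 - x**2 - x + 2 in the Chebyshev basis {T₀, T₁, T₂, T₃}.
(3/2)T₀ + (-1/4)T₁ + (-1/2)T₂ + (1/4)T₃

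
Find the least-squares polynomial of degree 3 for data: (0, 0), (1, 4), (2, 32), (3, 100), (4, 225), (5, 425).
-1/14 + (-145/84)x + (89/28)x² + (17/6)x³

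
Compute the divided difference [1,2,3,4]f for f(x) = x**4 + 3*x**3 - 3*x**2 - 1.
13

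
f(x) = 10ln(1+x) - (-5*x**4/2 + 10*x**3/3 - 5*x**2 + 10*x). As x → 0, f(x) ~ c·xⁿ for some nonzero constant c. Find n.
5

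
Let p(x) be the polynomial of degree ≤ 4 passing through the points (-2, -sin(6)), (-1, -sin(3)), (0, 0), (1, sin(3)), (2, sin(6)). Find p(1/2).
-sin(6)/16 + 5*sin(3)/8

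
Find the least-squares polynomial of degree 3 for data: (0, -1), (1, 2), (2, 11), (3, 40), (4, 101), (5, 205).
-8/9 + (589/189)x + (-659/252)x² + (221/108)x³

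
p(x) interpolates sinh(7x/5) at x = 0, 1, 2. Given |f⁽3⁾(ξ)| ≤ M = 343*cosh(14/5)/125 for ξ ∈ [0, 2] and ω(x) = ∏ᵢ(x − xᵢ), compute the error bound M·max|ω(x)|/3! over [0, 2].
343*sqrt(3)*cosh(14/5)/3375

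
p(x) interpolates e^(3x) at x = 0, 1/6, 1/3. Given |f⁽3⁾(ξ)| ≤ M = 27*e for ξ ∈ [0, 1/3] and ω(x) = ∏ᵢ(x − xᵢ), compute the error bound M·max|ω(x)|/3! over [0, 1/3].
sqrt(3)*e/216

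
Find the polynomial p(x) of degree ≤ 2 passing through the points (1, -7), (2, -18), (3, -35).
-3*x**2 - 2*x - 2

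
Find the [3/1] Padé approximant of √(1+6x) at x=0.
(-27*x**3/8 + 27*x**2/4 + 27*x/4 + 1)/(15*x/4 + 1)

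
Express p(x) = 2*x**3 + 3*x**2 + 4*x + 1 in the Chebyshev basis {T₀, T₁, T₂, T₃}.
(5/2)T₀ + (11/2)T₁ + (3/2)T₂ + (1/2)T₃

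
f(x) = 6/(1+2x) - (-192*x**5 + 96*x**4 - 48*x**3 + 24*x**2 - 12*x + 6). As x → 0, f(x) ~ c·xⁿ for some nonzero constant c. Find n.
6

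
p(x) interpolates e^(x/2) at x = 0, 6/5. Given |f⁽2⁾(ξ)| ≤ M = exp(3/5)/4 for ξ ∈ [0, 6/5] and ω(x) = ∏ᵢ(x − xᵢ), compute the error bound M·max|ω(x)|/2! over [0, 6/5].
9*exp(3/5)/200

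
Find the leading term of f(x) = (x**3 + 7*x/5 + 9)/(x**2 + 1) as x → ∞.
x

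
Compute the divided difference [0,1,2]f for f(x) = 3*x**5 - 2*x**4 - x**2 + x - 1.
30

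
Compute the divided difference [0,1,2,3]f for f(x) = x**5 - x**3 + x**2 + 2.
24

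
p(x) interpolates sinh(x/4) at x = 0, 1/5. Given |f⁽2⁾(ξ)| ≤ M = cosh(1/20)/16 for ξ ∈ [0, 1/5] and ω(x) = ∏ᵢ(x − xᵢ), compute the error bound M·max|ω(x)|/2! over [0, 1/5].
cosh(1/20)/3200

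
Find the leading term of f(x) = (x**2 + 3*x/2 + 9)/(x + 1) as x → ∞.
x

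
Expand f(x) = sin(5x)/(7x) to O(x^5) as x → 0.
5/7 - 125*x**2/42 + 625*x**4/168 + O(x**5)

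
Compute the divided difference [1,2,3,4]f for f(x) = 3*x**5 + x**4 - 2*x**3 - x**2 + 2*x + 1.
203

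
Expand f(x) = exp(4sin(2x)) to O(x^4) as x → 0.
1 + 8*x + 32*x**2 + 80*x**3 + O(x**4)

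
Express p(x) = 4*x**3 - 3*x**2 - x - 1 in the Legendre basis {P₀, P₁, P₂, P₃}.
(-2)P₀ + (7/5)P₁ + (-2)P₂ + (8/5)P₃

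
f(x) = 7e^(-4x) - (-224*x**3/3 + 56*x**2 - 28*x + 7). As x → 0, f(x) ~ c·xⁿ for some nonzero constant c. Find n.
4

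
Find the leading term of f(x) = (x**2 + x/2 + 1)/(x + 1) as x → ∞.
x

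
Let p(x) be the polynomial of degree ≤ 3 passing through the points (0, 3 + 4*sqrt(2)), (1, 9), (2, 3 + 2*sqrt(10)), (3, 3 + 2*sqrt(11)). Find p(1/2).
-5*sqrt(10)/8 + sqrt(11)/8 + 5*sqrt(2)/4 + 69/8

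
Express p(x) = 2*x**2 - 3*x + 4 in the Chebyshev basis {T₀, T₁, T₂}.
(5)T₀ + (-3)T₁ + T₂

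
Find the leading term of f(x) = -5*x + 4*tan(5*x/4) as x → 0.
125*x**3/48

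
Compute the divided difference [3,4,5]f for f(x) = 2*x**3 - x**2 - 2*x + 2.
23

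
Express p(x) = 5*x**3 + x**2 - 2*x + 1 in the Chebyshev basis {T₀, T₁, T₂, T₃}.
(3/2)T₀ + (7/4)T₁ + (1/2)T₂ + (5/4)T₃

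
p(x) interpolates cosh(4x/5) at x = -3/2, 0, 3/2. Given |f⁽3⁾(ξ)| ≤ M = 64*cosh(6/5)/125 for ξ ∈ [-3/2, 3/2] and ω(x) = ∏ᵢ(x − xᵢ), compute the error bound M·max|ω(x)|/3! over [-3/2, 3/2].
8*sqrt(3)*cosh(6/5)/125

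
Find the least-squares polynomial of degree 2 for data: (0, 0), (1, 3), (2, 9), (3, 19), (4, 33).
4/35 + (27/35)x + (13/7)x²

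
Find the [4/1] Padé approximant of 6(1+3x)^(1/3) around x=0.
(2*x**4 - 16*x**3/5 + 36*x**2/5 + 96*x/5 + 6)/(11*x/5 + 1)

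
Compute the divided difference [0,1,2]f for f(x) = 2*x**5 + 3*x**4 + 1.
51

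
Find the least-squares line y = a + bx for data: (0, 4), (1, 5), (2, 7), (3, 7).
a = 41/10, b = 11/10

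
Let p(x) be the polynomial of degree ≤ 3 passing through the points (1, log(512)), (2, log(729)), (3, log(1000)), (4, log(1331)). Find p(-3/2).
-1485*log(3)/8 - 315*log(11)/16 + 2079*log(2)/16 + 1155*log(10)/16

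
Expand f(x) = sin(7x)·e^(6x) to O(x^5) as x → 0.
7*x + 42*x**2 + 413*x**3/6 - 91*x**4 + O(x**5)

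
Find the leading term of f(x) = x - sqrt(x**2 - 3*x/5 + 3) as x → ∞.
3/10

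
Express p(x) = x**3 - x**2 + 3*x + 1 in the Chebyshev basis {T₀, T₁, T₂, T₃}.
(1/2)T₀ + (15/4)T₁ + (-1/2)T₂ + (1/4)T₃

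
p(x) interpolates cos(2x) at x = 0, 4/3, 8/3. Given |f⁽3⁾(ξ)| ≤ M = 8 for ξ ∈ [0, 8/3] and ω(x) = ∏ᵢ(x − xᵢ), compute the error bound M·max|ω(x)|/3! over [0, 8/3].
512*sqrt(3)/729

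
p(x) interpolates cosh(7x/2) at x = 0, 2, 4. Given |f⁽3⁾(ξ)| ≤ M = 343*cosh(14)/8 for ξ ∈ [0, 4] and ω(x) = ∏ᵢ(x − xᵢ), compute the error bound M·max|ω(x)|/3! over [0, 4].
343*sqrt(3)*cosh(14)/27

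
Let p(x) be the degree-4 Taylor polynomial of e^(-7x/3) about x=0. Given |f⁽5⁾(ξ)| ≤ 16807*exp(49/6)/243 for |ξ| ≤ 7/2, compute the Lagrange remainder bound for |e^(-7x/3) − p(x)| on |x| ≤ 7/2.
282475249*exp(49/6)/933120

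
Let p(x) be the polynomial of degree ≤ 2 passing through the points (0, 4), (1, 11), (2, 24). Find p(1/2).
27/4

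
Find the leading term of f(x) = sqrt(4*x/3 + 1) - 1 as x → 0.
2*x/3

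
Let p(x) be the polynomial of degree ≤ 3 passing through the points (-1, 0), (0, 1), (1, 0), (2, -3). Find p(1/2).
3/4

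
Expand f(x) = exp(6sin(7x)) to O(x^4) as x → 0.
1 + 42*x + 882*x**2 + 12005*x**3 + O(x**4)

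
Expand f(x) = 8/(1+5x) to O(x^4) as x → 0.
8 - 40*x + 200*x**2 - 1000*x**3 + O(x**4)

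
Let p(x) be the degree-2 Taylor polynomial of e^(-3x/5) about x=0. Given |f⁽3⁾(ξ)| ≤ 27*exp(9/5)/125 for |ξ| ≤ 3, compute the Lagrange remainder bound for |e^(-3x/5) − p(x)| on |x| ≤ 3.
243*exp(9/5)/250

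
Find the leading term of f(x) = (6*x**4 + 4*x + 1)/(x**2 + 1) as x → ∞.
6*x**2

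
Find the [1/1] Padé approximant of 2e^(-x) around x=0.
(2 - x)/(x/2 + 1)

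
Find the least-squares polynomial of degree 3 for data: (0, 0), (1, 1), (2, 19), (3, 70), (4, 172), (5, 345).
-1/7 + (-2/7)x + (-8/7)x² + (3)x³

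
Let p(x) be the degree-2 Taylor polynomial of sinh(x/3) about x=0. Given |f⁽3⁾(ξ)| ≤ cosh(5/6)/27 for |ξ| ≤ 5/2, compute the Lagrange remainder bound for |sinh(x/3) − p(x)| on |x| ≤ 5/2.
125*cosh(5/6)/1296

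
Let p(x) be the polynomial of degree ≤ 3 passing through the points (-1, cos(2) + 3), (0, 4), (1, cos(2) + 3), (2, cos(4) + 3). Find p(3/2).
cos(2) + 5*cos(4)/16 + 43/16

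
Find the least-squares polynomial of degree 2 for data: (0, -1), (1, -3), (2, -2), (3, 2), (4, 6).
-44/35 + (-167/70)x + (15/14)x²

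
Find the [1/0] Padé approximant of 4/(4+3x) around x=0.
1 - 3*x/4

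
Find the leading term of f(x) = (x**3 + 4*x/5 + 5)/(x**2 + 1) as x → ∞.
x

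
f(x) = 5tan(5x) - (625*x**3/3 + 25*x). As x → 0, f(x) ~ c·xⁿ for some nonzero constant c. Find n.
5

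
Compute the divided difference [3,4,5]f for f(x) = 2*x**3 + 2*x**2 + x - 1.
26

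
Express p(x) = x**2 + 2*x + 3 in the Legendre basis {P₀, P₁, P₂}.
(10/3)P₀ + (2)P₁ + (2/3)P₂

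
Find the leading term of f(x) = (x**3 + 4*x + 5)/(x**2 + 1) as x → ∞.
x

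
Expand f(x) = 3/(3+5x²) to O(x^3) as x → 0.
1 - 5*x**2/3 + O(x**3)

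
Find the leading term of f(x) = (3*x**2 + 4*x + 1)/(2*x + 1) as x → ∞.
3*x/2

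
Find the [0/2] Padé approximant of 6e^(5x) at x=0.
6/(25*x**2/2 - 5*x + 1)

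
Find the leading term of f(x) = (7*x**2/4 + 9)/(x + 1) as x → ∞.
7*x/4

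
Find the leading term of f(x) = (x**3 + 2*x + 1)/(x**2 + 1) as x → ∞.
x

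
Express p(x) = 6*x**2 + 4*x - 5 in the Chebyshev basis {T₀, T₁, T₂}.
(-2)T₀ + (4)T₁ + (3)T₂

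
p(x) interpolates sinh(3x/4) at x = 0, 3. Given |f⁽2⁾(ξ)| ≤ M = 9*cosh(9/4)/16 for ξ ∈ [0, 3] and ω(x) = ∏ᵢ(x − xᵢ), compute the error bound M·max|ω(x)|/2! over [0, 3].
81*cosh(9/4)/128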